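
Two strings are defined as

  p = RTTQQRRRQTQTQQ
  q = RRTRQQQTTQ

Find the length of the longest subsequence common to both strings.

One common subsequence of length 8: R [1,2], T [2,3], Q [4,5], Q [5,6], Q [9,7], T [10,8], T [12,9], Q [14,10]. The LCS DP gives dp[14][10] = 8, so this is optimal.

8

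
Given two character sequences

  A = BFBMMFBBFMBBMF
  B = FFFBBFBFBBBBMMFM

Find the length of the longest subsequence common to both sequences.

10

Pick B at A[1]=B[5], F at A[2]=B[6], B at A[3]=B[7], F at A[6]=B[8], B at A[7]=B[9], B at A[8]=B[10], B at A[11]=B[11], B at A[12]=B[12], M at A[13]=B[14], F at A[14]=B[15]; all 10 characters appear in both, in order. dp[14][16] = 10 confirms this is the maximum.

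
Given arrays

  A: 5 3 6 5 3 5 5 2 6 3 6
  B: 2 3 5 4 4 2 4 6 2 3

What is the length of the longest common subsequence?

Let dp[i][j] be the LCS length of the first i values of A and the first j values of B. dp[i][j] = dp[i-1][j-1]+1 when the i-th and j-th values match, else max(dp[i-1][j], dp[i][j-1]).
    ·  2  3  5  4  4  2  4  6  2  3
 ·  0  0  0  0  0  0  0  0  0  0  0
 5  0  0  0  1  1  1  1  1  1  1  1
 3  0  0  1  1  1  1  1  1  1  1  2
 6  0  0  1  1  1  1  1  1  2  2  2
 5  0  0  1  2  2  2  2  2  2  2  2
 3  0  0  1  2  2  2  2  2  2  2  3
 5  0  0  1  2  2  2  2  2  2  2  3
 5  0  0  1  2  2  2  2  2  2  2  3
 2  0  1  1  2  2  2  3  3  3  3  3
 6  0  1  1  2  2  2  3  3  4  4  4
 3  0  1  2  2  2  2  3  3  4  4  5
 6  0  1  2  2  2  2  3  3  4  4  5
dp[11][10] = 5. One LCS (by backtracking along matches): 3, 5, 2, 6, 3.

5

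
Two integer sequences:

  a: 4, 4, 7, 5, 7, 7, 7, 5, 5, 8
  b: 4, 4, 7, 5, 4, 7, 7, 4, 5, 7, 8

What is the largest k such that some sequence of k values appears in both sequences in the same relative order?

Match 4 (a #1, b #1) → 4 (a #2, b #2) → 7 (a #3, b #3) → 5 (a #4, b #4) → 7 (a #5, b #6) → 7 (a #6, b #7) → 7 (a #7, b #10) → 8 (a #10, b #11) — 8 values in the same relative order in both. Since dp[10][11] = 8, nothing longer is possible.

8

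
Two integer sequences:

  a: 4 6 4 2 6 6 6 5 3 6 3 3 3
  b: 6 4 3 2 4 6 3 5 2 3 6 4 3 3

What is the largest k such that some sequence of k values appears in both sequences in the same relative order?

Match 6 (a #2, b #1) → 4 (a #3, b #2) → 2 (a #4, b #4) → 6 (a #5, b #6) → 5 (a #8, b #8) → 3 (a #9, b #10) → 6 (a #10, b #11) → 3 (a #12, b #13) → 3 (a #13, b #14) — 9 values in the same relative order in both. The LCS DP gives dp[13][14] = 9, so this is optimal.

9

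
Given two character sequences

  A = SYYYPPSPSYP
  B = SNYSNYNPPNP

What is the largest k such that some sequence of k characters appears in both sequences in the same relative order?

6

Match S [1,1], Y [2,3], Y [3,6], P [5,8], P [6,9], P [11,11] — 6 characters in the same relative order in both, and the DP table's final entry dp[11][11] is also 6, so no common subsequence is longer.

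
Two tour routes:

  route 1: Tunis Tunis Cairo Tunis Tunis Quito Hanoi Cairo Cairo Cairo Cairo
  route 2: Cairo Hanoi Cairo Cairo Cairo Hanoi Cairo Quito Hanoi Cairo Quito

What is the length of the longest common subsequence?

6

Match Cairo [3,1] → Hanoi [7,2] → Cairo [8,4] → Cairo [9,5] → Cairo [10,7] → Cairo [11,10] — 6 stops in the same relative order in both. The LCS DP gives dp[11][11] = 6, so this is optimal.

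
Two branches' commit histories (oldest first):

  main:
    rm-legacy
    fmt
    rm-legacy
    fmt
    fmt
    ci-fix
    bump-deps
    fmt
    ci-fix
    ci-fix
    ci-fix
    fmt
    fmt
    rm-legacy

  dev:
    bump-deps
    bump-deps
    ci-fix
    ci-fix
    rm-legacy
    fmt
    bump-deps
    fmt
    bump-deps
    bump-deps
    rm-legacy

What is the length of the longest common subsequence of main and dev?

One common subsequence of length 6: bump-deps (main #7, dev #2), then ci-fix (main #9, dev #3), then ci-fix (main #10, dev #4), then fmt (main #12, dev #6), then fmt (main #13, dev #8), then rm-legacy (main #14, dev #11). Since dp[14][11] = 6, nothing longer is possible.

6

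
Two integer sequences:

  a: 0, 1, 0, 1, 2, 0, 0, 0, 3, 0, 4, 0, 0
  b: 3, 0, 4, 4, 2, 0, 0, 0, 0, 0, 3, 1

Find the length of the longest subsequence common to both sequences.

7

One common subsequence of length 7: 0 [1,2]; then 2 [5,5]; then 0 [6,6]; then 0 [7,7]; then 0 [8,8]; then 0 [10,9]; then 0 [12,10]. dp[13][12] = 7 confirms this is the maximum.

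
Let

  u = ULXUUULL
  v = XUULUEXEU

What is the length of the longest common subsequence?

One common subsequence of length 4: U at u[1]=v[3]; then L at u[2]=v[4]; then X at u[3]=v[7]; then U at u[6]=v[9]. The LCS DP gives dp[8][9] = 4, so this is optimal.

4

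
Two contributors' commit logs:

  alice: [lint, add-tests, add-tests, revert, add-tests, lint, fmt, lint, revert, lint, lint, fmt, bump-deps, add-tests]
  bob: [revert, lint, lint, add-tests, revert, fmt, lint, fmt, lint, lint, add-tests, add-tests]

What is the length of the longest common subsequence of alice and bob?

Pick lint [1,3]; then add-tests [3,4]; then revert [4,5]; then lint [6,7]; then fmt [7,8]; then lint [8,9]; then lint [10,10]; then add-tests [14,12]; all 8 commits appear in both, in order. dp[14][12] = 8 confirms this is the maximum.

8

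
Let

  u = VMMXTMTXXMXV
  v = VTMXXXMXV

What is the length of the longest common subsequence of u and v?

Let dp[i][j] be the LCS length of the first i characters of u and the first j characters of v. dp[i][j] = dp[i-1][j-1]+1 when the i-th and j-th characters match, else max(dp[i-1][j], dp[i][j-1]).
    ·  V  T  M  X  X  X  M  X  V
 ·  0  0  0  0  0  0  0  0  0  0
 V  0  1  1  1  1  1  1  1  1  1
 M  0  1  1  2  2  2  2  2  2  2
 M  0  1  1  2  2  2  2  3  3  3
 X  0  1  1  2  3  3  3  3  4  4
 T  0  1  2  2  3  3  3  3  4  4
 M  0  1  2  3  3  3  3  4  4  4
 T  0  1  2  3  3  3  3  4  4  4
 X  0  1  2  3  4  4  4  4  5  5
 X  0  1  2  3  4  5  5  5  5  5
 M  0  1  2  3  4  5  5  6  6  6
 X  0  1  2  3  4  5  6  6  7  7
 V  0  1  2  3  4  5  6  6  7  8
dp[12][9] = 8. One LCS (by backtracking along matches): VMXXXMXV.

8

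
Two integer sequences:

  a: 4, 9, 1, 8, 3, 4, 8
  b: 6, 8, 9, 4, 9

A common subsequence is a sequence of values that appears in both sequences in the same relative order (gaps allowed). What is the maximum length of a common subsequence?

2

Let dp[i][j] be the LCS length of the first i values of a and the first j values of b. dp[i][j] = dp[i-1][j-1]+1 when the i-th and j-th values match, else max(dp[i-1][j], dp[i][j-1]).
    ·  6  8  9  4  9
 ·  0  0  0  0  0  0
 4  0  0  0  0  1  1
 9  0  0  0  1  1  2
 1  0  0  0  1  1  2
 8  0  0  1  1  1  2
 3  0  0  1  1  1  2
 4  0  0  1  1  2  2
 8  0  0  1  1  2  2
dp[7][5] = 2. One LCS (by backtracking along matches): 4, 9.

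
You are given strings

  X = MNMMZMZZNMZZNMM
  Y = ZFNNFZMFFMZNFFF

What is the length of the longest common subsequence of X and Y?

6

One common subsequence of length 6: N [2,4] → Z [5,6] → M [6,7] → M [10,10] → Z [12,11] → N [13,12]. The LCS DP gives dp[15][15] = 6, so this is optimal.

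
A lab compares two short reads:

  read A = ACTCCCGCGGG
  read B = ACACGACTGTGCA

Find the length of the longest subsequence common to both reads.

7

Pick A [1,1], C [2,2], C [6,4], G [7,5], C [8,7], G [9,9], G [10,11]; all 7 bases appear in both, in order. Since dp[11][13] = 7, nothing longer is possible.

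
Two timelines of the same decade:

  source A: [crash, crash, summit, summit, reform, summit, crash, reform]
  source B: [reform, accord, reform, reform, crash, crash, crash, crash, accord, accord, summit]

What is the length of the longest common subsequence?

3

One common subsequence of length 3: crash (source A #1, source B #7) → crash (source A #2, source B #8) → summit (source A #6, source B #11). The LCS DP gives dp[8][11] = 3, so this is optimal.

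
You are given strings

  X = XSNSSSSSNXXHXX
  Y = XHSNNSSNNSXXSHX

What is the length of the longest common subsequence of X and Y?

Taking X (X #1, Y #1), then S (X #2, Y #3), then N (X #3, Y #5), then S (X #4, Y #6), then S (X #5, Y #7), then S (X #8, Y #10), then X (X #10, Y #11), then X (X #11, Y #12), then H (X #12, Y #14), then X (X #14, Y #15) gives a common subsequence of length 10, and the DP table's final entry dp[14][15] is also 10, so no common subsequence is longer.

10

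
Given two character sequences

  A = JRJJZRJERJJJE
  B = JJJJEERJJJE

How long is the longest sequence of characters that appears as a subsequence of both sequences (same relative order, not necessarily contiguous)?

Let dp[i][j] be the LCS length of the first i characters of A and the first j characters of B. dp[i][j] = dp[i-1][j-1]+1 when the i-th and j-th characters match, else max(dp[i-1][j], dp[i][j-1]).
    ·  J  J  J  J  E  E  R  J  J  J  E
 ·  0  0  0  0  0  0  0  0  0  0  0  0
 J  0  1  1  1  1  1  1  1  1  1  1  1
 R  0  1  1  1  1  1  1  2  2  2  2  2
 J  0  1  2  2  2  2  2  2  3  3  3  3
 J  0  1  2  3  3  3  3  3  3  4  4  4
 Z  0  1  2  3  3  3  3  3  3  4  4  4
 R  0  1  2  3  3  3  3  4  4  4  4  4
 J  0  1  2  3  4  4  4  4  5  5  5  5
 E  0  1  2  3  4  5  5  5  5  5  5  6
 R  0  1  2  3  4  5  5  6  6  6  6  6
 J  0  1  2  3  4  5  5  6  7  7  7  7
 J  0  1  2  3  4  5  5  6  7  8  8  8
 J  0  1  2  3  4  5  5  6  7  8  9  9
 E  0  1  2  3  4  5  6  6  7  8  9 10
dp[13][11] = 10. One LCS (by backtracking along matches): JJJJERJJJE.

10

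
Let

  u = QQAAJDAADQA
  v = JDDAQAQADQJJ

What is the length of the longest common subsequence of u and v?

Taking J (u #5, v #1) → D (u #6, v #3) → A (u #7, v #6) → A (u #8, v #8) → D (u #9, v #9) → Q (u #10, v #10) gives a common subsequence of length 6. Since dp[11][12] = 6, nothing longer is possible.

6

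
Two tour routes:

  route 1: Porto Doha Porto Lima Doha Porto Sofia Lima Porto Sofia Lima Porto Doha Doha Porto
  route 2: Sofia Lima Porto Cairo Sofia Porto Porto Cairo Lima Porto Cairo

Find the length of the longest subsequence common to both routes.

6

One common subsequence of length 6: Lima at route 1[4]=route 2[2]; then Porto at route 1[6]=route 2[3]; then Sofia at route 1[7]=route 2[5]; then Porto at route 1[9]=route 2[7]; then Lima at route 1[11]=route 2[9]; then Porto at route 1[12]=route 2[10]. Since dp[15][11] = 6, nothing longer is possible.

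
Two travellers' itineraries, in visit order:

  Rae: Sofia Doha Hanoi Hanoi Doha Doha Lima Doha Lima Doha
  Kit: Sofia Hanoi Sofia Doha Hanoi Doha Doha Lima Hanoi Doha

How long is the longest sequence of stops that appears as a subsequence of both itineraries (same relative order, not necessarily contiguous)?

One common subsequence of length 7: Sofia (Rae #1, Kit #3) → Doha (Rae #2, Kit #4) → Hanoi (Rae #4, Kit #5) → Doha (Rae #5, Kit #6) → Doha (Rae #6, Kit #7) → Lima (Rae #7, Kit #8) → Doha (Rae #10, Kit #10). Since dp[10][10] = 7, nothing longer is possible.

7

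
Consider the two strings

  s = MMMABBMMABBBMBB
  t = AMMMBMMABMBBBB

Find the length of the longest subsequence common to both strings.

12

Taking M (s #1, t #2), then M (s #2, t #3), then M (s #3, t #4), then B (s #6, t #5), then M (s #7, t #6), then M (s #8, t #7), then A (s #9, t #8), then B (s #10, t #9), then B (s #11, t #11), then B (s #12, t #12), then B (s #14, t #13), then B (s #15, t #14) gives a common subsequence of length 12, and the DP table's final entry dp[15][14] is also 12, so no common subsequence is longer.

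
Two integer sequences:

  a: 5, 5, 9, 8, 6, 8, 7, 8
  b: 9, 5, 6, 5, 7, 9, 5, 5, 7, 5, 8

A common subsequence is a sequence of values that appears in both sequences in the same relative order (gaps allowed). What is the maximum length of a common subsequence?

Let dp[i][j] be the LCS length of the first i values of a and the first j values of b. dp[i][j] = dp[i-1][j-1]+1 when the i-th and j-th values match, else max(dp[i-1][j], dp[i][j-1]).
    ·  9  5  6  5  7  9  5  5  7  5  8
 ·  0  0  0  0  0  0  0  0  0  0  0  0
 5  0  0  1  1  1  1  1  1  1  1  1  1
 5  0  0  1  1  2  2  2  2  2  2  2  2
 9  0  1  1  1  2  2  3  3  3  3  3  3
 8  0  1  1  1  2  2  3  3  3  3  3  4
 6  0  1  1  2  2  2  3  3  3  3  3  4
 8  0  1  1  2  2  2  3  3  3  3  3  4
 7  0  1  1  2  2  3  3  3  3  4  4  4
 8  0  1  1  2  2  3  3  3  3  4  4  5
dp[8][11] = 5. One LCS (by backtracking along matches): 5, 5, 9, 7, 8.

5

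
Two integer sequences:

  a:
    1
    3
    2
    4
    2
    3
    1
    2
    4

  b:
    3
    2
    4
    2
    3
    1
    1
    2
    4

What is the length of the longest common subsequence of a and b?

8

Let dp[i][j] be the LCS length of the first i values of a and the first j values of b. dp[i][j] = dp[i-1][j-1]+1 when the i-th and j-th values match, else max(dp[i-1][j], dp[i][j-1]).
    ·  3  2  4  2  3  1  1  2  4
 ·  0  0  0  0  0  0  0  0  0  0
 1  0  0  0  0  0  0  1  1  1  1
 3  0  1  1  1  1  1  1  1  1  1
 2  0  1  2  2  2  2  2  2  2  2
 4  0  1  2  3  3  3  3  3  3  3
 2  0  1  2  3  4  4  4  4  4  4
 3  0  1  2  3  4  5  5  5  5  5
 1  0  1  2  3  4  5  6  6  6  6
 2  0  1  2  3  4  5  6  6  7  7
 4  0  1  2  3  4  5  6  6  7  8
dp[9][9] = 8. One LCS (by backtracking along matches): 3, 2, 4, 2, 3, 1, 2, 4.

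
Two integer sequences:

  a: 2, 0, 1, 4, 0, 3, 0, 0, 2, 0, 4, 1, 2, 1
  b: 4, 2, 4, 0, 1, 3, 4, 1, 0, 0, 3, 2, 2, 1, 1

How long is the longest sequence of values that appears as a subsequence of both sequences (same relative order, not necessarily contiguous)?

9

Taking 2 [1,2] → 0 [2,4] → 1 [3,5] → 4 [4,7] → 0 [5,10] → 3 [6,11] → 2 [9,13] → 1 [12,14] → 1 [14,15] gives a common subsequence of length 9, and the DP table's final entry dp[14][15] is also 9, so no common subsequence is longer.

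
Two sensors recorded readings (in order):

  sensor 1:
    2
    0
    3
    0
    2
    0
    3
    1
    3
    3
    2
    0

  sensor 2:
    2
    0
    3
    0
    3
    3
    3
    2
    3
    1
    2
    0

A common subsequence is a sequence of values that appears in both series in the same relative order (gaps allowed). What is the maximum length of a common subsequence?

9

Pick 2 [1,1] → 0 [2,2] → 3 [3,3] → 0 [4,4] → 2 [5,8] → 3 [7,9] → 1 [8,10] → 2 [11,11] → 0 [12,12]; all 9 values appear in both, in order. Since dp[12][12] = 9, nothing longer is possible.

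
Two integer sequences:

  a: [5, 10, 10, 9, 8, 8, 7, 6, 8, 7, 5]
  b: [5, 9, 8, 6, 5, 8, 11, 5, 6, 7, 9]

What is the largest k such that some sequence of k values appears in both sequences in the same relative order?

6

Pick 5 [1,1] → 9 [4,2] → 8 [5,3] → 8 [6,6] → 6 [8,9] → 7 [10,10]; all 6 values appear in both, in order. Since dp[11][11] = 6, nothing longer is possible.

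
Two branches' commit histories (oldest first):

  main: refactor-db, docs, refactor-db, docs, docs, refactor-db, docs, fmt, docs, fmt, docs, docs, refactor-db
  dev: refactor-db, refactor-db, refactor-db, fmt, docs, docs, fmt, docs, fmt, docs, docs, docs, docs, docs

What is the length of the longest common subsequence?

9

Match refactor-db [1,2] → refactor-db [3,3] → docs [4,5] → docs [5,6] → docs [7,8] → fmt [8,9] → docs [9,12] → docs [11,13] → docs [12,14] — 9 commits in the same relative order in both, and the DP table's final entry dp[13][14] is also 9, so no common subsequence is longer.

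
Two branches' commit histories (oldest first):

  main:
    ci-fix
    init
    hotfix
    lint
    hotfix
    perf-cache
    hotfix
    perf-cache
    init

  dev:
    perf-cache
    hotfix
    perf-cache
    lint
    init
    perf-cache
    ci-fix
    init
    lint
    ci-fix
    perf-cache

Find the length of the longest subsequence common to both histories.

4

One common subsequence of length 4: ci-fix [1,7], init [2,8], lint [4,9], perf-cache [8,11]. dp[9][11] = 4 confirms this is the maximum.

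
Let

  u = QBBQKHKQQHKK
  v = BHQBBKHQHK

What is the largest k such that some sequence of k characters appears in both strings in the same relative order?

8

Pick Q at u[1]=v[3], then B at u[2]=v[4], then B at u[3]=v[5], then K at u[5]=v[6], then H at u[6]=v[7], then Q at u[9]=v[8], then H at u[10]=v[9], then K at u[12]=v[10]; all 8 characters appear in both, in order. The LCS DP gives dp[12][10] = 8, so this is optimal.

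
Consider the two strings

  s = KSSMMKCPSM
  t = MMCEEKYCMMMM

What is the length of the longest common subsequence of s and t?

Let dp[i][j] be the LCS length of the first i characters of s and the first j characters of t. dp[i][j] = dp[i-1][j-1]+1 when the i-th and j-th characters match, else max(dp[i-1][j], dp[i][j-1]).
    ·  M  M  C  E  E  K  Y  C  M  M  M  M
 ·  0  0  0  0  0  0  0  0  0  0  0  0  0
 K  0  0  0  0  0  0  1  1  1  1  1  1  1
 S  0  0  0  0  0  0  1  1  1  1  1  1  1
 S  0  0  0  0  0  0  1  1  1  1  1  1  1
 M  0  1  1  1  1  1  1  1  1  2  2  2  2
 M  0  1  2  2  2  2  2  2  2  2  3  3  3
 K  0  1  2  2  2  2  3  3  3  3  3  3  3
 C  0  1  2  3  3  3  3  3  4  4  4  4  4
 P  0  1  2  3  3  3  3  3  4  4  4  4  4
 S  0  1  2  3  3  3  3  3  4  4  4  4  4
 M  0  1  2  3  3  3  3  3  4  5  5  5  5
dp[10][12] = 5. One LCS (by backtracking along matches): MMKCM.

5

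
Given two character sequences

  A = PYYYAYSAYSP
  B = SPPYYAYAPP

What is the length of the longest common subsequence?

Pick P [1,3]; then Y [3,4]; then Y [4,5]; then A [5,6]; then Y [6,7]; then A [8,8]; then P [11,10]; all 7 characters appear in both, in order, and the DP table's final entry dp[11][10] is also 7, so no common subsequence is longer.

7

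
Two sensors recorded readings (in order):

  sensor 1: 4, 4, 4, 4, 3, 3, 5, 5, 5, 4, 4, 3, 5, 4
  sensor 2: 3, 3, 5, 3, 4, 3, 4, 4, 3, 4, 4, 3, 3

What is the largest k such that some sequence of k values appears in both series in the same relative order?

Pick 4 at sensor 1[1]=sensor 2[5], 4 at sensor 1[3]=sensor 2[7], 4 at sensor 1[4]=sensor 2[8], 3 at sensor 1[6]=sensor 2[9], 4 at sensor 1[10]=sensor 2[10], 4 at sensor 1[11]=sensor 2[11], 3 at sensor 1[12]=sensor 2[13]; all 7 values appear in both, in order, and the DP table's final entry dp[14][13] is also 7, so no common subsequence is longer.

7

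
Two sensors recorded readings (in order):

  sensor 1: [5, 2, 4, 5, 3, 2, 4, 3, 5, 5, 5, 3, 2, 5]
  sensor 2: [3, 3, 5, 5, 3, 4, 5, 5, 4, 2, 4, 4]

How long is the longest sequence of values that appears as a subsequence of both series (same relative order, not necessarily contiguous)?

One common subsequence of length 7: 5 at sensor 1[1]=sensor 2[3] → 5 at sensor 1[4]=sensor 2[4] → 3 at sensor 1[5]=sensor 2[5] → 4 at sensor 1[7]=sensor 2[6] → 5 at sensor 1[9]=sensor 2[7] → 5 at sensor 1[10]=sensor 2[8] → 2 at sensor 1[13]=sensor 2[10]. dp[14][12] = 7 confirms this is the maximum.

7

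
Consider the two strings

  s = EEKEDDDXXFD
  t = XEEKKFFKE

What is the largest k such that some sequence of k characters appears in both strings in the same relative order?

Pick E [1,2], then E [2,3], then K [3,8], then E [4,9]; all 4 characters appear in both, in order. Since dp[11][9] = 4, nothing longer is possible.

4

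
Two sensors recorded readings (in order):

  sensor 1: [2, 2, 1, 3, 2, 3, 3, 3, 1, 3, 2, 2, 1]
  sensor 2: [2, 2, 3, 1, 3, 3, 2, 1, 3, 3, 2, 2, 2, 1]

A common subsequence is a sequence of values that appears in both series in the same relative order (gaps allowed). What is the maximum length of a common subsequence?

Taking 2 at sensor 1[1]=sensor 2[1], then 2 at sensor 1[2]=sensor 2[2], then 1 at sensor 1[3]=sensor 2[4], then 3 at sensor 1[4]=sensor 2[6], then 2 at sensor 1[5]=sensor 2[7], then 3 at sensor 1[6]=sensor 2[9], then 3 at sensor 1[7]=sensor 2[10], then 2 at sensor 1[11]=sensor 2[12], then 2 at sensor 1[12]=sensor 2[13], then 1 at sensor 1[13]=sensor 2[14] gives a common subsequence of length 10. The LCS DP gives dp[13][14] = 10, so this is optimal.

10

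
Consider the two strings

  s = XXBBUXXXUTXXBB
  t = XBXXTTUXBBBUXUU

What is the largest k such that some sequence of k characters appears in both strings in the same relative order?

Match X [2,1], B [4,2], X [6,3], X [7,4], U [9,7], X [11,8], B [13,10], B [14,11] — 8 characters in the same relative order in both. Since dp[14][15] = 8, nothing longer is possible.

8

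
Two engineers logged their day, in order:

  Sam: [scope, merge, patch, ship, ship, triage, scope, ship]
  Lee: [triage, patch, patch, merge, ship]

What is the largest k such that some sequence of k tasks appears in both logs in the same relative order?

Taking merge [2,4] → ship [8,5] gives a common subsequence of length 2. The LCS DP gives dp[8][5] = 2, so this is optimal.

2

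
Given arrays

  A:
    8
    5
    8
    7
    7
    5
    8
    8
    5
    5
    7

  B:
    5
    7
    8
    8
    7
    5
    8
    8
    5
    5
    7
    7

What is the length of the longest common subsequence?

One common subsequence of length 9: 8 at A[1]=B[3] → 8 at A[3]=B[4] → 7 at A[5]=B[5] → 5 at A[6]=B[6] → 8 at A[7]=B[7] → 8 at A[8]=B[8] → 5 at A[9]=B[9] → 5 at A[10]=B[10] → 7 at A[11]=B[12]. dp[11][12] = 9 confirms this is the maximum.

9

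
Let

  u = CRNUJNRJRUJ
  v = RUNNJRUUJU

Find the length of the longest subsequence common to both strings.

Let dp[i][j] be the LCS length of the first i characters of u and the first j characters of v. dp[i][j] = dp[i-1][j-1]+1 when the i-th and j-th characters match, else max(dp[i-1][j], dp[i][j-1]).
    ·  R  U  N  N  J  R  U  U  J  U
 ·  0  0  0  0  0  0  0  0  0  0  0
 C  0  0  0  0  0  0  0  0  0  0  0
 R  0  1  1  1  1  1  1  1  1  1  1
 N  0  1  1  2  2  2  2  2  2  2  2
 U  0  1  2  2  2  2  2  3  3  3  3
 J  0  1  2  2  2  3  3  3  3  4  4
 N  0  1  2  3  3  3  3  3  3  4  4
 R  0  1  2  3  3  3  4  4  4  4  4
 J  0  1  2  3  3  4  4  4  4  5  5
 R  0  1  2  3  3  4  5  5  5  5  5
 U  0  1  2  3  3  4  5  6  6  6  6
 J  0  1  2  3  3  4  5  6  6  7  7
dp[11][10] = 7. One LCS (by backtracking along matches): RNNJRUJ.

7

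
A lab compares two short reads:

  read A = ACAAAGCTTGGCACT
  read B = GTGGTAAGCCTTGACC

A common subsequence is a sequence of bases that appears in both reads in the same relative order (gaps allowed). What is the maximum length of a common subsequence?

One common subsequence of length 9: A (read A #4, read B #6) → A (read A #5, read B #7) → G (read A #6, read B #8) → C (read A #7, read B #10) → T (read A #8, read B #11) → T (read A #9, read B #12) → G (read A #10, read B #13) → C (read A #12, read B #15) → C (read A #14, read B #16). Since dp[15][16] = 9, nothing longer is possible.

9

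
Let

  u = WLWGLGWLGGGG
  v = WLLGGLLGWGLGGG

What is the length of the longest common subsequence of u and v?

10

Pick W [1,1], L [2,3], G [4,5], L [5,7], G [6,8], W [7,9], L [8,11], G [10,12], G [11,13], G [12,14]; all 10 characters appear in both, in order. The LCS DP gives dp[12][14] = 10, so this is optimal.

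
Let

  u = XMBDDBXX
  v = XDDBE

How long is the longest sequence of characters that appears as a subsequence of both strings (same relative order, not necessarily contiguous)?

4

Let dp[i][j] be the LCS length of the first i characters of u and the first j characters of v. dp[i][j] = dp[i-1][j-1]+1 when the i-th and j-th characters match, else max(dp[i-1][j], dp[i][j-1]).
    ·  X  D  D  B  E
 ·  0  0  0  0  0  0
 X  0  1  1  1  1  1
 M  0  1  1  1  1  1
 B  0  1  1  1  2  2
 D  0  1  2  2  2  2
 D  0  1  2  3  3  3
 B  0  1  2  3  4  4
 X  0  1  2  3  4  4
 X  0  1  2  3  4  4
dp[8][5] = 4. One LCS (by backtracking along matches): XDDB.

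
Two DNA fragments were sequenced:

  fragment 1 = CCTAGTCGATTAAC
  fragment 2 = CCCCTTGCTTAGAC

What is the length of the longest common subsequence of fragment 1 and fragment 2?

Match C [1,3]; then C [2,4]; then T [3,6]; then G [5,7]; then C [7,8]; then T [10,9]; then T [11,10]; then A [12,11]; then A [13,13]; then C [14,14] — 10 bases in the same relative order in both, and the DP table's final entry dp[14][14] is also 10, so no common subsequence is longer.

10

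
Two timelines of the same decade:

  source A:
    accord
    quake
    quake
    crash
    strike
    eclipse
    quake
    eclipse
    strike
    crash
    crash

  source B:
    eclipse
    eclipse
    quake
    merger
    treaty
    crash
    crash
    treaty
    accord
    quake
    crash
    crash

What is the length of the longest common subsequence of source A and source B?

5

One common subsequence of length 5: quake (source A #2, source B #3), crash (source A #4, source B #7), quake (source A #7, source B #10), crash (source A #10, source B #11), crash (source A #11, source B #12). Since dp[11][12] = 5, nothing longer is possible.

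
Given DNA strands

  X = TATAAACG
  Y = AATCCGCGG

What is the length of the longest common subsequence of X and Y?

4

Taking A [2,2] → T [3,3] → C [7,7] → G [8,9] gives a common subsequence of length 4. The LCS DP gives dp[8][9] = 4, so this is optimal.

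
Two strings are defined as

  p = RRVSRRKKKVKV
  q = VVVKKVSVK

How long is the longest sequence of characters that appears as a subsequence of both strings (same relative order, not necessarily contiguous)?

Match V [3,3] → K [7,4] → K [8,5] → V [10,8] → K [11,9] — 5 characters in the same relative order in both, and the DP table's final entry dp[12][9] is also 5, so no common subsequence is longer.

5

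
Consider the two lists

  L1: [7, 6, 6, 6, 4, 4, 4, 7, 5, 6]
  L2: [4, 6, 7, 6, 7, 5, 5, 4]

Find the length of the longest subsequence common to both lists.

4

Let dp[i][j] be the LCS length of the first i values of L1 and the first j values of L2. dp[i][j] = dp[i-1][j-1]+1 when the i-th and j-th values match, else max(dp[i-1][j], dp[i][j-1]).
    ·  4  6  7  6  7  5  5  4
 ·  0  0  0  0  0  0  0  0  0
 7  0  0  0  1  1  1  1  1  1
 6  0  0  1  1  2  2  2  2  2
 6  0  0  1  1  2  2  2  2  2
 6  0  0  1  1  2  2  2  2  2
 4  0  1  1  1  2  2  2  2  3
 4  0  1  1  1  2  2  2  2  3
 4  0  1  1  1  2  2  2  2  3
 7  0  1  1  2  2  3  3  3  3
 5  0  1  1  2  2  3  4  4  4
 6  0  1  2  2  3  3  4  4  4
dp[10][8] = 4. One LCS (by backtracking along matches): 7, 6, 7, 5.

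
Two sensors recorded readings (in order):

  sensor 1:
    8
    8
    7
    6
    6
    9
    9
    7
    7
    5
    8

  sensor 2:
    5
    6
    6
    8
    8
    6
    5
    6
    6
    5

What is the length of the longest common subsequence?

5

Let dp[i][j] be the LCS length of the first i values of sensor 1 and the first j values of sensor 2. dp[i][j] = dp[i-1][j-1]+1 when the i-th and j-th values match, else max(dp[i-1][j], dp[i][j-1]).
    ·  5  6  6  8  8  6  5  6  6  5
 ·  0  0  0  0  0  0  0  0  0  0  0
 8  0  0  0  0  1  1  1  1  1  1  1
 8  0  0  0  0  1  2  2  2  2  2  2
 7  0  0  0  0  1  2  2  2  2  2  2
 6  0  0  1  1  1  2  3  3  3  3  3
 6  0  0  1  2  2  2  3  3  4  4  4
 9  0  0  1  2  2  2  3  3  4  4  4
 9  0  0  1  2  2  2  3  3  4  4  4
 7  0  0  1  2  2  2  3  3  4  4  4
 7  0  0  1  2  2  2  3  3  4  4  4
 5  0  1  1  2  2  2  3  4  4  4  5
 8  0  1  1  2  3  3  3  4  4  4  5
dp[11][10] = 5. One LCS (by backtracking along matches): 8, 8, 6, 6, 5.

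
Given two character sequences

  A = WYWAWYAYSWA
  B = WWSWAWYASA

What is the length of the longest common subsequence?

8

Match W at A[1]=B[2], then W at A[3]=B[4], then A at A[4]=B[5], then W at A[5]=B[6], then Y at A[6]=B[7], then A at A[7]=B[8], then S at A[9]=B[9], then A at A[11]=B[10] — 8 characters in the same relative order in both. Since dp[11][10] = 8, nothing longer is possible.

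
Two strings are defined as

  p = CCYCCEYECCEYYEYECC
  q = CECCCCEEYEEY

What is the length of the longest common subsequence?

One common subsequence of length 9: C (p #1, q #3), C (p #2, q #4), C (p #4, q #5), C (p #5, q #6), E (p #6, q #8), Y (p #7, q #9), E (p #11, q #10), E (p #14, q #11), Y (p #15, q #12). dp[18][12] = 9 confirms this is the maximum.

9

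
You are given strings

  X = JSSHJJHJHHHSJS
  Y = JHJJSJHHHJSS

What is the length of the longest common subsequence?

One common subsequence of length 10: J at X[1]=Y[1]; then H at X[4]=Y[2]; then J at X[5]=Y[3]; then J at X[6]=Y[4]; then J at X[8]=Y[6]; then H at X[9]=Y[7]; then H at X[10]=Y[8]; then H at X[11]=Y[9]; then S at X[12]=Y[11]; then S at X[14]=Y[12]. Since dp[14][12] = 10, nothing longer is possible.

10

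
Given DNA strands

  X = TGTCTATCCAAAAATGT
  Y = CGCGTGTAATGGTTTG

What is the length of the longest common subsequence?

One common subsequence of length 9: G [2,2] → C [4,3] → T [5,5] → T [7,7] → A [13,8] → A [14,9] → T [15,10] → G [16,12] → T [17,15]. The LCS DP gives dp[17][16] = 9, so this is optimal.

9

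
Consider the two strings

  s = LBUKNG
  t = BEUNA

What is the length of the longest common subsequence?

3

Let dp[i][j] be the LCS length of the first i characters of s and the first j characters of t. dp[i][j] = dp[i-1][j-1]+1 when the i-th and j-th characters match, else max(dp[i-1][j], dp[i][j-1]).
    ·  B  E  U  N  A
 ·  0  0  0  0  0  0
 L  0  0  0  0  0  0
 B  0  1  1  1  1  1
 U  0  1  1  2  2  2
 K  0  1  1  2  2  2
 N  0  1  1  2  3  3
 G  0  1  1  2  3  3
dp[6][5] = 3. One LCS (by backtracking along matches): BUN.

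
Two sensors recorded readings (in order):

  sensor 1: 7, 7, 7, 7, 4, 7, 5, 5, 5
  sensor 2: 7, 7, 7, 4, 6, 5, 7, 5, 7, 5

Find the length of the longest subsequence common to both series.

7

Let dp[i][j] be the LCS length of the first i values of sensor 1 and the first j values of sensor 2. dp[i][j] = dp[i-1][j-1]+1 when the i-th and j-th values match, else max(dp[i-1][j], dp[i][j-1]).
    ·  7  7  7  4  6  5  7  5  7  5
 ·  0  0  0  0  0  0  0  0  0  0  0
 7  0  1  1  1  1  1  1  1  1  1  1
 7  0  1  2  2  2  2  2  2  2  2  2
 7  0  1  2  3  3  3  3  3  3  3  3
 7  0  1  2  3  3  3  3  4  4  4  4
 4  0  1  2  3  4  4  4  4  4  4  4
 7  0  1  2  3  4  4  4  5  5  5  5
 5  0  1  2  3  4  4  5  5  6  6  6
 5  0  1  2  3  4  4  5  5  6  6  7
 5  0  1  2  3  4  4  5  5  6  6  7
dp[9][10] = 7. One LCS (by backtracking along matches): 7, 7, 7, 4, 7, 5, 5.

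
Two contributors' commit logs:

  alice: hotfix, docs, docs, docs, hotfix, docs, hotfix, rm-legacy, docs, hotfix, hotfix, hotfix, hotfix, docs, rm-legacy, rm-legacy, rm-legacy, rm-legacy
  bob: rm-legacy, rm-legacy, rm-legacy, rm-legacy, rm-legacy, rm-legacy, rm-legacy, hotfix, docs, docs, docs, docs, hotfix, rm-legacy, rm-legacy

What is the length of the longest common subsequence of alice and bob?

One common subsequence of length 8: hotfix (alice #1, bob #8) → docs (alice #3, bob #9) → docs (alice #4, bob #10) → docs (alice #6, bob #11) → docs (alice #9, bob #12) → hotfix (alice #13, bob #13) → rm-legacy (alice #17, bob #14) → rm-legacy (alice #18, bob #15). Since dp[18][15] = 8, nothing longer is possible.

8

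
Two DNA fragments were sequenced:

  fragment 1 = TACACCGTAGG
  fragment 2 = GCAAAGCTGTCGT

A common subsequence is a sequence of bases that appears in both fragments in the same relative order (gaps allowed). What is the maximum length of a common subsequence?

Let dp[i][j] be the LCS length of the first i bases of fragment 1 and the first j bases of fragment 2. dp[i][j] = dp[i-1][j-1]+1 when the i-th and j-th bases match, else max(dp[i-1][j], dp[i][j-1]).
    ·  G  C  A  A  A  G  C  T  G  T  C  G  T
 ·  0  0  0  0  0  0  0  0  0  0  0  0  0  0
 T  0  0  0  0  0  0  0  0  1  1  1  1  1  1
 A  0  0  0  1  1  1  1  1  1  1  1  1  1  1
 C  0  0  1  1  1  1  1  2  2  2  2  2  2  2
 A  0  0  1  2  2  2  2  2  2  2  2  2  2  2
 C  0  0  1  2  2  2  2  3  3  3  3  3  3  3
 C  0  0  1  2  2  2  2  3  3  3  3  4  4  4
 G  0  1  1  2  2  2  3  3  3  4  4  4  5  5
 T  0  1  1  2  2  2  3  3  4  4  5  5  5  6
 A  0  1  1  2  3  3  3  3  4  4  5  5  5  6
 G  0  1  1  2  3  3  4  4  4  5  5  5  6  6
 G  0  1  1  2  3  3  4  4  4  5  5  5  6  6
dp[11][13] = 6. One LCS (by backtracking along matches): AACCGT.

6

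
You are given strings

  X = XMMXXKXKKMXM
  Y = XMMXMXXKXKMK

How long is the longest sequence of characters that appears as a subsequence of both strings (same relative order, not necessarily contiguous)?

Let dp[i][j] be the LCS length of the first i characters of X and the first j characters of Y. dp[i][j] = dp[i-1][j-1]+1 when the i-th and j-th characters match, else max(dp[i-1][j], dp[i][j-1]).
    ·  X  M  M  X  M  X  X  K  X  K  M  K
 ·  0  0  0  0  0  0  0  0  0  0  0  0  0
 X  0  1  1  1  1  1  1  1  1  1  1  1  1
 M  0  1  2  2  2  2  2  2  2  2  2  2  2
 M  0  1  2  3  3  3  3  3  3  3  3  3  3
 X  0  1  2  3  4  4  4  4  4  4  4  4  4
 X  0  1  2  3  4  4  5  5  5  5  5  5  5
 K  0  1  2  3  4  4  5  5  6  6  6  6  6
 X  0  1  2  3  4  4  5  6  6  7  7  7  7
 K  0  1  2  3  4  4  5  6  7  7  8  8  8
 K  0  1  2  3  4  4  5  6  7  7  8  8  9
 M  0  1  2  3  4  5  5  6  7  7  8  9  9
 X  0  1  2  3  4  5  6  6  7  8  8  9  9
 M  0  1  2  3  4  5  6  6  7  8  8  9  9
dp[12][12] = 9. One LCS (by backtracking along matches): XMMXXKXKK.

9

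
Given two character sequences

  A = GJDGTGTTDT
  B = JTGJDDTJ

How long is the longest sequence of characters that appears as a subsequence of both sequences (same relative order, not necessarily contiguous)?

5

Taking G (A #1, B #3) → J (A #2, B #4) → D (A #3, B #5) → D (A #9, B #6) → T (A #10, B #7) gives a common subsequence of length 5, and the DP table's final entry dp[10][8] is also 5, so no common subsequence is longer.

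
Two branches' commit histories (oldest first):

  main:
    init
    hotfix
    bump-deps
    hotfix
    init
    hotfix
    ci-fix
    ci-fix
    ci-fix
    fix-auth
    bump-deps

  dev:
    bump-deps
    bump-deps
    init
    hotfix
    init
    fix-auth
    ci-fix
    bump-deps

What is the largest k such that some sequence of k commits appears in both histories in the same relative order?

Pick init [1,3], hotfix [4,4], init [5,5], ci-fix [9,7], bump-deps [11,8]; all 5 commits appear in both, in order. Since dp[11][8] = 5, nothing longer is possible.

5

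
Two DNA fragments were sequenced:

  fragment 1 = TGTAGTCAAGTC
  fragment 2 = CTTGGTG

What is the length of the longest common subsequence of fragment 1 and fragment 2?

Let dp[i][j] be the LCS length of the first i bases of fragment 1 and the first j bases of fragment 2. dp[i][j] = dp[i-1][j-1]+1 when the i-th and j-th bases match, else max(dp[i-1][j], dp[i][j-1]).
    ·  C  T  T  G  G  T  G
 ·  0  0  0  0  0  0  0  0
 T  0  0  1  1  1  1  1  1
 G  0  0  1  1  2  2  2  2
 T  0  0  1  2  2  2  3  3
 A  0  0  1  2  2  2  3  3
 G  0  0  1  2  3  3  3  4
 T  0  0  1  2  3  3  4  4
 C  0  1  1  2  3  3  4  4
 A  0  1  1  2  3  3  4  4
 A  0  1  1  2  3  3  4  4
 G  0  1  1  2  3  4  4  5
 T  0  1  2  2  3  4  5  5
 C  0  1  2  2  3  4  5  5
dp[12][7] = 5. One LCS (by backtracking along matches): TGGTG.

5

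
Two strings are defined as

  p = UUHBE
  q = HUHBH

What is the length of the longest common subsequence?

3

Let dp[i][j] be the LCS length of the first i characters of p and the first j characters of q. dp[i][j] = dp[i-1][j-1]+1 when the i-th and j-th characters match, else max(dp[i-1][j], dp[i][j-1]).
    ·  H  U  H  B  H
 ·  0  0  0  0  0  0
 U  0  0  1  1  1  1
 U  0  0  1  1  1  1
 H  0  1  1  2  2  2
 B  0  1  1  2  3  3
 E  0  1  1  2  3  3
dp[5][5] = 3. One LCS (by backtracking along matches): UHB.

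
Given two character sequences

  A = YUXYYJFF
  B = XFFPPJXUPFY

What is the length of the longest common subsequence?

3

Match X [3,1], then J [6,6], then F [7,10] — 3 characters in the same relative order in both. The LCS DP gives dp[8][11] = 3, so this is optimal.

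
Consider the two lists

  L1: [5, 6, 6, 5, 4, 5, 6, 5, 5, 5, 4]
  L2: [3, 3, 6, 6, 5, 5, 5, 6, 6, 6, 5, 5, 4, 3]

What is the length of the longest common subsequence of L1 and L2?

Taking 6 at L1[2]=L2[3] → 6 at L1[3]=L2[4] → 5 at L1[4]=L2[6] → 5 at L1[6]=L2[7] → 6 at L1[7]=L2[10] → 5 at L1[9]=L2[11] → 5 at L1[10]=L2[12] → 4 at L1[11]=L2[13] gives a common subsequence of length 8. Since dp[11][14] = 8, nothing longer is possible.

8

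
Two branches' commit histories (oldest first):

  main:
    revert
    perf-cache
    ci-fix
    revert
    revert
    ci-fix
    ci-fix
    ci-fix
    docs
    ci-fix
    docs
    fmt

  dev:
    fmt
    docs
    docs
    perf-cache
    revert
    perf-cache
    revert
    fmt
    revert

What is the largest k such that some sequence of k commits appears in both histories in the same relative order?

Pick revert at main[1]=dev[5], perf-cache at main[2]=dev[6], revert at main[4]=dev[7], revert at main[5]=dev[9]; all 4 commits appear in both, in order. The LCS DP gives dp[12][9] = 4, so this is optimal.

4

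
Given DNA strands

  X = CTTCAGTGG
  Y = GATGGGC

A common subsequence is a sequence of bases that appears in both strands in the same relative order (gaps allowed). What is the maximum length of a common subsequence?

Match T at X[3]=Y[3]; then G at X[6]=Y[4]; then G at X[8]=Y[5]; then G at X[9]=Y[6] — 4 bases in the same relative order in both. Since dp[9][7] = 4, nothing longer is possible.

4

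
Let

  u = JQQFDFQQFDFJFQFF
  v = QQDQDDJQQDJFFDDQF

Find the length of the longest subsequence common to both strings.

Taking Q [2,2], then Q [3,4], then D [5,6], then Q [7,8], then Q [8,9], then D [10,10], then F [11,12], then F [13,13], then Q [14,16], then F [16,17] gives a common subsequence of length 10. dp[16][17] = 10 confirms this is the maximum.

10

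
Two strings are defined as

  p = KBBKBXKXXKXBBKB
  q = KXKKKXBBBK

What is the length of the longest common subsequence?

One common subsequence of length 8: K at p[1]=q[1]; then K at p[4]=q[3]; then K at p[7]=q[4]; then K at p[10]=q[5]; then X at p[11]=q[6]; then B at p[12]=q[8]; then B at p[13]=q[9]; then K at p[14]=q[10], and the DP table's final entry dp[15][10] is also 8, so no common subsequence is longer.

8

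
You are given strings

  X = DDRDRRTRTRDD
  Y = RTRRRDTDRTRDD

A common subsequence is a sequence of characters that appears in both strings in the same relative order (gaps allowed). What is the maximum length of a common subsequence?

One common subsequence of length 9: R [3,3] → R [5,4] → R [6,5] → T [7,7] → R [8,9] → T [9,10] → R [10,11] → D [11,12] → D [12,13], and the DP table's final entry dp[12][13] is also 9, so no common subsequence is longer.

9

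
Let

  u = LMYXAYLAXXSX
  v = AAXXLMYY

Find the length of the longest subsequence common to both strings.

4

One common subsequence of length 4: L (u #1, v #5), M (u #2, v #6), Y (u #3, v #7), Y (u #6, v #8). dp[12][8] = 4 confirms this is the maximum.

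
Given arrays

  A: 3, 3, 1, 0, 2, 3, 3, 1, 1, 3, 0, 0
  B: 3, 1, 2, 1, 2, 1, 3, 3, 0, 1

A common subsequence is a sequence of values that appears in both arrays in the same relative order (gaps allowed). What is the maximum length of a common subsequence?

7

One common subsequence of length 7: 3 [2,1], then 1 [3,2], then 2 [5,3], then 1 [8,4], then 1 [9,6], then 3 [10,8], then 0 [11,9]. The LCS DP gives dp[12][10] = 7, so this is optimal.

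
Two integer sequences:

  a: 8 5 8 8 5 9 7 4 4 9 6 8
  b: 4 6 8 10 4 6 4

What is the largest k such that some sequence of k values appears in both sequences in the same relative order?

3

Let dp[i][j] be the LCS length of the first i values of a and the first j values of b. dp[i][j] = dp[i-1][j-1]+1 when the i-th and j-th values match, else max(dp[i-1][j], dp[i][j-1]).
    ·  4  6  8 10  4  6  4
 ·  0  0  0  0  0  0  0  0
 8  0  0  0  1  1  1  1  1
 5  0  0  0  1  1  1  1  1
 8  0  0  0  1  1  1  1  1
 8  0  0  0  1  1  1  1  1
 5  0  0  0  1  1  1  1  1
 9  0  0  0  1  1  1  1  1
 7  0  0  0  1  1  1  1  1
 4  0  1  1  1  1  2  2  2
 4  0  1  1  1  1  2  2  3
 9  0  1  1  1  1  2  2  3
 6  0  1  2  2  2  2  3  3
 8  0  1  2  3  3  3  3  3
dp[12][7] = 3. One LCS (by backtracking along matches): 8, 4, 4.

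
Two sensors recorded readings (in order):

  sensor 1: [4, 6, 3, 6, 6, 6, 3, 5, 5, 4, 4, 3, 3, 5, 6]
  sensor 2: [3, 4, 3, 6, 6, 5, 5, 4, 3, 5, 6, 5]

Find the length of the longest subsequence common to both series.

10

Match 4 [1,2], then 3 [3,3], then 6 [5,4], then 6 [6,5], then 5 [8,6], then 5 [9,7], then 4 [11,8], then 3 [13,9], then 5 [14,10], then 6 [15,11] — 10 values in the same relative order in both. Since dp[15][12] = 10, nothing longer is possible.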